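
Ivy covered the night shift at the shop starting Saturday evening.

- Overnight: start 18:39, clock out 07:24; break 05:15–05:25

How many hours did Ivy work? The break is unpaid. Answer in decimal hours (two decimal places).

Overnight: 18:39 → midnight = 5 h 21 min; midnight → 07:24 = 7 h 24 min; span 12 h 45 min; less 10 min break → 12 h 35 min

12.58 hours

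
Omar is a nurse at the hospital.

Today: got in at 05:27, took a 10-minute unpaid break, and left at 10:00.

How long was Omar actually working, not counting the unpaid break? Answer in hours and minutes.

4 h 23 min

Today: 05:27–10:00 = 4 h 33 min; less 10 min break → 4 h 23 min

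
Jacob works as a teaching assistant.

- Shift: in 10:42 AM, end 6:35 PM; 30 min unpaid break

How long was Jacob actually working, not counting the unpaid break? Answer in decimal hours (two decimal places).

7.38 hours

Shift: 10:42 AM–6:35 PM = 7 h 53 min; less 30 min break → 7 h 23 min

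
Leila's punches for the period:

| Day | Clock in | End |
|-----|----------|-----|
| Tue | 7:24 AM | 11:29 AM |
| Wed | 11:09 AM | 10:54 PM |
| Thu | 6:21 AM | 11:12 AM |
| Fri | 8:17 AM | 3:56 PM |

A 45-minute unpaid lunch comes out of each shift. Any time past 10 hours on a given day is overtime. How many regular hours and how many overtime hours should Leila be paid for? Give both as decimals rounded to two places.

Regular 24.33 hours, overtime 1.00 hours

Tue: 7:24 AM–11:29 AM = 4 h 5 min; less 45 min break → 3 h 20 min
Wed: 11:09 AM–10:54 PM = 11 h 45 min; less 45 min break → 11 h 0 min
Thu: 6:21 AM–11:12 AM = 4 h 51 min; less 45 min break → 4 h 6 min
Fri: 8:17 AM–3:56 PM = 7 h 39 min; less 45 min break → 6 h 54 min
Tue reg 3 h 20 min / OT 0 h 0 min; Wed reg 10 h 0 min / OT 1 h 0 min; Thu reg 4 h 6 min / OT 0 h 0 min; Fri reg 6 h 54 min / OT 0 h 0 min.
Totals: regular 24 h 20 min, overtime 1 h 0 min.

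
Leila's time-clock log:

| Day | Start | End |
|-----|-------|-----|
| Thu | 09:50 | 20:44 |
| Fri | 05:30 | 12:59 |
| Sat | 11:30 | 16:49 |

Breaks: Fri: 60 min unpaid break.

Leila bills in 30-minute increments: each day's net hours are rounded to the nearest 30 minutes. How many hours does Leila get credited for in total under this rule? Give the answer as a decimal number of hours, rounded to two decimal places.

23.00 hours

Thu: 09:50–20:44 = 10 h 54 min → rounds to 11 h 0 min
Fri: 05:30–12:59 = 7 h 29 min − 60 min = 6 h 29 min → rounds to 6 h 30 min
Sat: 11:30–16:49 = 5 h 19 min → rounds to 5 h 30 min
Total credited: 23 h 0 min.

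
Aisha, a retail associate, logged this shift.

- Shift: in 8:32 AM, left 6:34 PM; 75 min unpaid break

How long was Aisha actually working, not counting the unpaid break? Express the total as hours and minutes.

8 h 47 min

Shift: 8:32 AM–6:34 PM = 10 h 2 min; less 75 min break → 8 h 47 min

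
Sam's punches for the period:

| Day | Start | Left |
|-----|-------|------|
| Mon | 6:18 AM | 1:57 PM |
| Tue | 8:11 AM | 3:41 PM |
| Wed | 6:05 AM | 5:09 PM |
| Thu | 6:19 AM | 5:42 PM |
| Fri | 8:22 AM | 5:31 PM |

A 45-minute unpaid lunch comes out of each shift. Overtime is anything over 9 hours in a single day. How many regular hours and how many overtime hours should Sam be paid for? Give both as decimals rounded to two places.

Regular 40.05 hours, overtime 2.95 hours

Mon: 6:18 AM–1:57 PM = 7 h 39 min; less 45 min break → 6 h 54 min
Tue: 8:11 AM–3:41 PM = 7 h 30 min; less 45 min break → 6 h 45 min
Wed: 6:05 AM–5:09 PM = 11 h 4 min; less 45 min break → 10 h 19 min
Thu: 6:19 AM–5:42 PM = 11 h 23 min; less 45 min break → 10 h 38 min
Fri: 8:22 AM–5:31 PM = 9 h 9 min; less 45 min break → 8 h 24 min
Mon reg 6 h 54 min / OT 0 h 0 min; Tue reg 6 h 45 min / OT 0 h 0 min; Wed reg 9 h 0 min / OT 1 h 19 min; Thu reg 9 h 0 min / OT 1 h 38 min; Fri reg 8 h 24 min / OT 0 h 0 min.
Totals: regular 40 h 3 min, overtime 2 h 57 min.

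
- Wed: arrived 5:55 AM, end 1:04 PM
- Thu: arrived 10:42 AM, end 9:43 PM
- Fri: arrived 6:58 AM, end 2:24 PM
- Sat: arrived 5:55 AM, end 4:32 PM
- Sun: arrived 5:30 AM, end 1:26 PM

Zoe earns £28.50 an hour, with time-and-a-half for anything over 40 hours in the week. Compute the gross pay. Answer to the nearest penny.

Wed: 5:55 AM–1:04 PM = 7 h 9 min
Thu: 10:42 AM–9:43 PM = 11 h 1 min
Fri: 6:58 AM–2:24 PM = 7 h 26 min
Sat: 5:55 AM–4:32 PM = 10 h 37 min
Sun: 5:30 AM–1:26 PM = 7 h 56 min
Total worked: 44 h 9 min = 2649 min.
Regular 40 h 0 min = 2400 min at £28.50/h; overtime 4 h 9 min = 249 min at £42.75/h.
Pay = (2400 × £28.50 + 249 × £42.75) ÷ 60 = £1317.41.

£1317.41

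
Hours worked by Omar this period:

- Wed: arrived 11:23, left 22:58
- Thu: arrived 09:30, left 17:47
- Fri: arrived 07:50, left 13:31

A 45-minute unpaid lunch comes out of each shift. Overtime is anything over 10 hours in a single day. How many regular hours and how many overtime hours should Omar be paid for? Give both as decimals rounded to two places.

Wed: 11:23–22:58 = 11 h 35 min; less 45 min break → 10 h 50 min
Thu: 09:30–17:47 = 8 h 17 min; less 45 min break → 7 h 32 min
Fri: 07:50–13:31 = 5 h 41 min; less 45 min break → 4 h 56 min
Wed reg 10 h 0 min / OT 0 h 50 min; Thu reg 7 h 32 min / OT 0 h 0 min; Fri reg 4 h 56 min / OT 0 h 0 min.
Totals: regular 22 h 28 min, overtime 0 h 50 min.

Regular 22.47 hours, overtime 0.83 hours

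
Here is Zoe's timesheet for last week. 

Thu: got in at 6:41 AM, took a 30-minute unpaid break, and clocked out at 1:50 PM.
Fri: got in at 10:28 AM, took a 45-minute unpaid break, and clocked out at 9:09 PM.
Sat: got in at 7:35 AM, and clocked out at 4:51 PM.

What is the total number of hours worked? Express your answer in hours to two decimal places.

25.85 hours

Thu: 6:41 AM–1:50 PM = 7 h 9 min; less 30 min break → 6 h 39 min
Fri: 10:28 AM–9:09 PM = 10 h 41 min; less 45 min break → 9 h 56 min
Sat: 7:35 AM–4:51 PM = 9 h 16 min
Total: 6 h 39 min + 9 h 56 min + 9 h 16 min = 25 h 51 min.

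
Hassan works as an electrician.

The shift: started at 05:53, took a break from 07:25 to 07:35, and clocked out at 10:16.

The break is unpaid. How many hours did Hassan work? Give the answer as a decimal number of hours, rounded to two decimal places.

4.22 hours

The shift: 05:53–10:16 = 4 h 23 min; less 10 min break → 4 h 13 min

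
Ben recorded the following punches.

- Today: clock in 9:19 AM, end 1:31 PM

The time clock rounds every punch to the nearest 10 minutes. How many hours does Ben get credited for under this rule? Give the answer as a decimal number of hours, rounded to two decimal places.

Today: in 9:19 AM→9:20 AM, out 1:31 PM→1:30 PM; 4 h 10 min

4.17 hours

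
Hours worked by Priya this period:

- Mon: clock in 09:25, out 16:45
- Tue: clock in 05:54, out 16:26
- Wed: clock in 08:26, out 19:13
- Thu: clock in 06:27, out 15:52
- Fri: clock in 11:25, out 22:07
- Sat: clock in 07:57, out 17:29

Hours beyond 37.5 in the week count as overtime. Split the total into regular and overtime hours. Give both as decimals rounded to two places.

Regular 37.50 hours, overtime 20.80 hours

Mon: 09:25–16:45 = 7 h 20 min
Tue: 05:54–16:26 = 10 h 32 min
Wed: 08:26–19:13 = 10 h 47 min
Thu: 06:27–15:52 = 9 h 25 min
Fri: 11:25–22:07 = 10 h 42 min
Sat: 07:57–17:29 = 9 h 32 min
Total worked: 58 h 18 min = 58.30 h.
Threshold 37.5 h → overtime 20 h 48 min, regular 37 h 30 min.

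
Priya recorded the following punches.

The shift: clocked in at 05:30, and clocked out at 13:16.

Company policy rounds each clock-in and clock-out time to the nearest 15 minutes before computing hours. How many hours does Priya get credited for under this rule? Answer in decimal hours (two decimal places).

7.75 hours

The shift: in 05:30→05:30, out 13:16→13:15; 7 h 45 min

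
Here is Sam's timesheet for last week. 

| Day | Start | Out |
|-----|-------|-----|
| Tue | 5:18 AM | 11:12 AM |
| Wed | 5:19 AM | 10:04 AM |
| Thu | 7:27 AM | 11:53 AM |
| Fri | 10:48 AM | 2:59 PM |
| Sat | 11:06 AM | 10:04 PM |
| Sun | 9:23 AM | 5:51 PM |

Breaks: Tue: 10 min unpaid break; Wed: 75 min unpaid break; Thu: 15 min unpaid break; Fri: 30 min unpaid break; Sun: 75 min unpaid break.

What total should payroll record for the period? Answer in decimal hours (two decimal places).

35.28 hours

Tue: 5:18 AM–11:12 AM = 5 h 54 min; less 10 min break → 5 h 44 min
Wed: 5:19 AM–10:04 AM = 4 h 45 min; less 75 min break → 3 h 30 min
Thu: 7:27 AM–11:53 AM = 4 h 26 min; less 15 min break → 4 h 11 min
Fri: 10:48 AM–2:59 PM = 4 h 11 min; less 30 min break → 3 h 41 min
Sat: 11:06 AM–10:04 PM = 10 h 58 min
Sun: 9:23 AM–5:51 PM = 8 h 28 min; less 75 min break → 7 h 13 min
Total: 5 h 44 min + 3 h 30 min + 4 h 11 min + 3 h 41 min + 10 h 58 min + 7 h 13 min = 35 h 17 min.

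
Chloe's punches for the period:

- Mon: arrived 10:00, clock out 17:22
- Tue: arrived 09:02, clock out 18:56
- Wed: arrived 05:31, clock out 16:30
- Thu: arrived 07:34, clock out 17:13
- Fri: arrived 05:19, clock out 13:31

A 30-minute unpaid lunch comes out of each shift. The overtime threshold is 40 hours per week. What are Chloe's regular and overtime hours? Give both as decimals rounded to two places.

Mon: 10:00–17:22 = 7 h 22 min; less 30 min break → 6 h 52 min
Tue: 09:02–18:56 = 9 h 54 min; less 30 min break → 9 h 24 min
Wed: 05:31–16:30 = 10 h 59 min; less 30 min break → 10 h 29 min
Thu: 07:34–17:13 = 9 h 39 min; less 30 min break → 9 h 9 min
Fri: 05:19–13:31 = 8 h 12 min; less 30 min break → 7 h 42 min
Total worked: 43 h 36 min = 43.60 h.
Threshold 40 h → overtime 3 h 36 min, regular 40 h 0 min.

Regular 40.00 hours, overtime 3.60 hours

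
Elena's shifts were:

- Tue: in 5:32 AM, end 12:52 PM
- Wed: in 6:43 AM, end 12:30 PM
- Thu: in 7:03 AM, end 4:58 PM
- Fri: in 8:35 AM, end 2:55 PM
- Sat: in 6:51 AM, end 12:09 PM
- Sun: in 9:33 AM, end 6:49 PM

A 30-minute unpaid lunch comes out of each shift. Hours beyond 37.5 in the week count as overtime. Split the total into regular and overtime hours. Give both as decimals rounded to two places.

Regular 37.50 hours, overtime 3.43 hours

Tue: 5:32 AM–12:52 PM = 7 h 20 min; less 30 min break → 6 h 50 min
Wed: 6:43 AM–12:30 PM = 5 h 47 min; less 30 min break → 5 h 17 min
Thu: 7:03 AM–4:58 PM = 9 h 55 min; less 30 min break → 9 h 25 min
Fri: 8:35 AM–2:55 PM = 6 h 20 min; less 30 min break → 5 h 50 min
Sat: 6:51 AM–12:09 PM = 5 h 18 min; less 30 min break → 4 h 48 min
Sun: 9:33 AM–6:49 PM = 9 h 16 min; less 30 min break → 8 h 46 min
Total worked: 40 h 56 min = 40.93 h.
Threshold 37.5 h → overtime 3 h 26 min, regular 37 h 30 min.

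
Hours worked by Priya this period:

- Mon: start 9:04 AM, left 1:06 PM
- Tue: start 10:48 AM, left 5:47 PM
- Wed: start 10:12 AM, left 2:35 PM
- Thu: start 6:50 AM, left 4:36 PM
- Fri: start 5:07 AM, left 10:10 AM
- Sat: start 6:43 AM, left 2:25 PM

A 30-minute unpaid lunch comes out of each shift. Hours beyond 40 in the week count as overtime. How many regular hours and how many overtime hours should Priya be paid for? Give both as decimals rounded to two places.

Regular 34.92 hours, overtime 0.00 hours

Mon: 9:04 AM–1:06 PM = 4 h 2 min; less 30 min break → 3 h 32 min
Tue: 10:48 AM–5:47 PM = 6 h 59 min; less 30 min break → 6 h 29 min
Wed: 10:12 AM–2:35 PM = 4 h 23 min; less 30 min break → 3 h 53 min
Thu: 6:50 AM–4:36 PM = 9 h 46 min; less 30 min break → 9 h 16 min
Fri: 5:07 AM–10:10 AM = 5 h 3 min; less 30 min break → 4 h 33 min
Sat: 6:43 AM–2:25 PM = 7 h 42 min; less 30 min break → 7 h 12 min
Total worked: 34 h 55 min = 34.92 h.
Threshold 40 h → overtime 0 h 0 min, regular 34 h 55 min.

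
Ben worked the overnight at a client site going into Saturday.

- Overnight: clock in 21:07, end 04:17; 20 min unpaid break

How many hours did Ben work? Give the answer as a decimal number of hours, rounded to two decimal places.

Overnight: 21:07 → midnight = 2 h 53 min; midnight → 04:17 = 4 h 17 min; span 7 h 10 min; less 20 min break → 6 h 50 min

6.83 hours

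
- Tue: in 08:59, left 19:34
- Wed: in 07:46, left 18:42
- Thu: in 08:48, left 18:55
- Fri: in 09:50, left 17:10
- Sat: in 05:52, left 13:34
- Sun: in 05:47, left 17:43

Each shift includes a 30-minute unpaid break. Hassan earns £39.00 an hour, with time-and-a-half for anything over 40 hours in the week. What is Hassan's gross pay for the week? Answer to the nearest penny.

£2472.60

Tue: 08:59–19:34 = 10 h 35 min; less 30 min break → 10 h 5 min
Wed: 07:46–18:42 = 10 h 56 min; less 30 min break → 10 h 26 min
Thu: 08:48–18:55 = 10 h 7 min; less 30 min break → 9 h 37 min
Fri: 09:50–17:10 = 7 h 20 min; less 30 min break → 6 h 50 min
Sat: 05:52–13:34 = 7 h 42 min; less 30 min break → 7 h 12 min
Sun: 05:47–17:43 = 11 h 56 min; less 30 min break → 11 h 26 min
Total worked: 55 h 36 min = 3336 min.
Regular 40 h 0 min = 2400 min at £39.00/h; overtime 15 h 36 min = 936 min at £58.50/h.
Pay = (2400 × £39.00 + 936 × £58.50) ÷ 60 = £2472.60.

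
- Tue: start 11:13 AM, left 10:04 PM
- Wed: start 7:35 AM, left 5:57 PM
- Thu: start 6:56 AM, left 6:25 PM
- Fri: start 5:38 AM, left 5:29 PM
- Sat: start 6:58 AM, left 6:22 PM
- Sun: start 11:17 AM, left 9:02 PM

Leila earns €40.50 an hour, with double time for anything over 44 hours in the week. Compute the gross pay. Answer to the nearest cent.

Tue: 11:13 AM–10:04 PM = 10 h 51 min
Wed: 7:35 AM–5:57 PM = 10 h 22 min
Thu: 6:56 AM–6:25 PM = 11 h 29 min
Fri: 5:38 AM–5:29 PM = 11 h 51 min
Sat: 6:58 AM–6:22 PM = 11 h 24 min
Sun: 11:17 AM–9:02 PM = 9 h 45 min
Total worked: 65 h 42 min = 3942 min.
Regular 44 h 0 min = 2640 min at €40.50/h; overtime 21 h 42 min = 1302 min at €81.00/h.
Pay = (2640 × €40.50 + 1302 × €81.00) ÷ 60 = €3539.70.

€3539.70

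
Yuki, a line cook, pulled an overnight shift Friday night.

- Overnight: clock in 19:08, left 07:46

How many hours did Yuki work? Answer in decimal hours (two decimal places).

12.63 hours

Overnight: 19:08 → midnight = 4 h 52 min; midnight → 07:46 = 7 h 46 min; span 12 h 38 min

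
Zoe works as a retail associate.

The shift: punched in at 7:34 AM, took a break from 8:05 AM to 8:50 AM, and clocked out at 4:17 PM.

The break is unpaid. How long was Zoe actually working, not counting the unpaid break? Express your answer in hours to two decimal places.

7.97 hours

The shift: 7:34 AM–4:17 PM = 8 h 43 min; less 45 min break → 7 h 58 min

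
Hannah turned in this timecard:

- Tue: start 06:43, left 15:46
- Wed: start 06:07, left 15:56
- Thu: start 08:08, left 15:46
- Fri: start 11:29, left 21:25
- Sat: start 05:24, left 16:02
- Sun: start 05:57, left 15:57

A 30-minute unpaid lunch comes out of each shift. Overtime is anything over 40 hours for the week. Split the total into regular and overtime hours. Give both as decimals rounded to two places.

Tue: 06:43–15:46 = 9 h 3 min; less 30 min break → 8 h 33 min
Wed: 06:07–15:56 = 9 h 49 min; less 30 min break → 9 h 19 min
Thu: 08:08–15:46 = 7 h 38 min; less 30 min break → 7 h 8 min
Fri: 11:29–21:25 = 9 h 56 min; less 30 min break → 9 h 26 min
Sat: 05:24–16:02 = 10 h 38 min; less 30 min break → 10 h 8 min
Sun: 05:57–15:57 = 10 h 0 min; less 30 min break → 9 h 30 min
Total worked: 54 h 4 min = 54.07 h.
Threshold 40 h → overtime 14 h 4 min, regular 40 h 0 min.

Regular 40.00 hours, overtime 14.07 hours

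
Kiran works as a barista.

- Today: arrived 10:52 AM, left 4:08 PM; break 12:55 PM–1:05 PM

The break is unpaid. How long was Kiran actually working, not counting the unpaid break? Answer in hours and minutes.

5 h 6 min

Today: 10:52 AM–4:08 PM = 5 h 16 min; less 10 min break → 5 h 6 min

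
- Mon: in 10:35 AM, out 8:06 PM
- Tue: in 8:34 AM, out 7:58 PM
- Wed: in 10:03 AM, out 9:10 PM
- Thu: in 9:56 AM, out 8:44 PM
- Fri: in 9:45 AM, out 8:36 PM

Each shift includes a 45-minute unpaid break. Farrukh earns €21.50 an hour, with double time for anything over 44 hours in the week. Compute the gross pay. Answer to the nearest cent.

Mon: 10:35 AM–8:06 PM = 9 h 31 min; less 45 min break → 8 h 46 min
Tue: 8:34 AM–7:58 PM = 11 h 24 min; less 45 min break → 10 h 39 min
Wed: 10:03 AM–9:10 PM = 11 h 7 min; less 45 min break → 10 h 22 min
Thu: 9:56 AM–8:44 PM = 10 h 48 min; less 45 min break → 10 h 3 min
Fri: 9:45 AM–8:36 PM = 10 h 51 min; less 45 min break → 10 h 6 min
Total worked: 49 h 56 min = 2996 min.
Regular 44 h 0 min = 2640 min at €21.50/h; overtime 5 h 56 min = 356 min at €43.00/h.
Pay = (2640 × €21.50 + 356 × €43.00) ÷ 60 = €1201.13.

€1201.13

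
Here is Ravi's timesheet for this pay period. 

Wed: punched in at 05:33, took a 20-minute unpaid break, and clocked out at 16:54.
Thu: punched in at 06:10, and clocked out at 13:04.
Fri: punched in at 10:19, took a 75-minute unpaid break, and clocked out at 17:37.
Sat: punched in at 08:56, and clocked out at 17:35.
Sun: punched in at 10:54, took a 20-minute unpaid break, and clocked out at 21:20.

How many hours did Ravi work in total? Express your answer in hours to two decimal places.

42.72 hours

Wed: 05:33–16:54 = 11 h 21 min; less 20 min break → 11 h 1 min
Thu: 06:10–13:04 = 6 h 54 min
Fri: 10:19–17:37 = 7 h 18 min; less 75 min break → 6 h 3 min
Sat: 08:56–17:35 = 8 h 39 min
Sun: 10:54–21:20 = 10 h 26 min; less 20 min break → 10 h 6 min
Total: 11 h 1 min + 6 h 54 min + 6 h 3 min + 8 h 39 min + 10 h 6 min = 42 h 43 min.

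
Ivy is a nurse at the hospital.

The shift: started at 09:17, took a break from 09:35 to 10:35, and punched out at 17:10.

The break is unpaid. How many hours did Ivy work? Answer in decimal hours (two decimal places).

The shift: 09:17–17:10 = 7 h 53 min; less 60 min break → 6 h 53 min

6.88 hours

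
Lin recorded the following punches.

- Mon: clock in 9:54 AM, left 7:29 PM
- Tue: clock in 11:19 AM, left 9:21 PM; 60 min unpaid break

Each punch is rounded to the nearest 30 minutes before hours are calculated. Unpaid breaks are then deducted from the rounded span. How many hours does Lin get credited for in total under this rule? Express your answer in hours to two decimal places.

18.50 hours

Mon: in 9:54 AM→10:00 AM, out 7:29 PM→7:30 PM; 9 h 30 min
Tue: in 11:19 AM→11:30 AM, out 9:21 PM→9:30 PM; 10 h 0 min − 60 min = 9 h 0 min
Total credited: 18 h 30 min.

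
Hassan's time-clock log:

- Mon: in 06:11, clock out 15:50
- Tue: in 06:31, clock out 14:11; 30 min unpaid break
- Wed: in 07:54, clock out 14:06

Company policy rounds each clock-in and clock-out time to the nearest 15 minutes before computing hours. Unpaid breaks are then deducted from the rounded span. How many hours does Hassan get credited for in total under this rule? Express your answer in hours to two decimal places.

Mon: in 06:11→06:15, out 15:50→15:45; 9 h 30 min
Tue: in 06:31→06:30, out 14:11→14:15; 7 h 45 min − 30 min = 7 h 15 min
Wed: in 07:54→08:00, out 14:06→14:00; 6 h 0 min
Total credited: 22 h 45 min.

22.75 hours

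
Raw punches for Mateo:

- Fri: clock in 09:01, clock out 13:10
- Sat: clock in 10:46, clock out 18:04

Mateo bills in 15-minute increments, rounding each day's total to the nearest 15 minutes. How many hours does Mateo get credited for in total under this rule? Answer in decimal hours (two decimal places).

11.50 hours

Fri: 09:01–13:10 = 4 h 9 min → rounds to 4 h 15 min
Sat: 10:46–18:04 = 7 h 18 min → rounds to 7 h 15 min
Total credited: 11 h 30 min.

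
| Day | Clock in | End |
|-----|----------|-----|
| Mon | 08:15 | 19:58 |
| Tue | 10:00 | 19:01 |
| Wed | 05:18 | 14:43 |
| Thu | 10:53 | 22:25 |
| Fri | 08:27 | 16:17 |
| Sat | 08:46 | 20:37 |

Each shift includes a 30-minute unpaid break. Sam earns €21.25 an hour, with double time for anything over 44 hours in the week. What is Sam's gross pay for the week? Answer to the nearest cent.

€1545.58

Mon: 08:15–19:58 = 11 h 43 min; less 30 min break → 11 h 13 min
Tue: 10:00–19:01 = 9 h 1 min; less 30 min break → 8 h 31 min
Wed: 05:18–14:43 = 9 h 25 min; less 30 min break → 8 h 55 min
Thu: 10:53–22:25 = 11 h 32 min; less 30 min break → 11 h 2 min
Fri: 08:27–16:17 = 7 h 50 min; less 30 min break → 7 h 20 min
Sat: 08:46–20:37 = 11 h 51 min; less 30 min break → 11 h 21 min
Total worked: 58 h 22 min = 3502 min.
Regular 44 h 0 min = 2640 min at €21.25/h; overtime 14 h 22 min = 862 min at €42.50/h.
Pay = (2640 × €21.25 + 862 × €42.50) ÷ 60 = €1545.58.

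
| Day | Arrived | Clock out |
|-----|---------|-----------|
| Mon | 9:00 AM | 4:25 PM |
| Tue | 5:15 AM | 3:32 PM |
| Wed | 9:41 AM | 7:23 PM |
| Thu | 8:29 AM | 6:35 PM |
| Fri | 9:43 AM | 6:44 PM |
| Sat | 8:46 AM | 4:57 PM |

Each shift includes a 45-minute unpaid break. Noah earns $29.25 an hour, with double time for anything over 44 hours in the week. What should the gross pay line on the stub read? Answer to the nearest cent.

Mon: 9:00 AM–4:25 PM = 7 h 25 min; less 45 min break → 6 h 40 min
Tue: 5:15 AM–3:32 PM = 10 h 17 min; less 45 min break → 9 h 32 min
Wed: 9:41 AM–7:23 PM = 9 h 42 min; less 45 min break → 8 h 57 min
Thu: 8:29 AM–6:35 PM = 10 h 6 min; less 45 min break → 9 h 21 min
Fri: 9:43 AM–6:44 PM = 9 h 1 min; less 45 min break → 8 h 16 min
Sat: 8:46 AM–4:57 PM = 8 h 11 min; less 45 min break → 7 h 26 min
Total worked: 50 h 12 min = 3012 min.
Regular 44 h 0 min = 2640 min at $29.25/h; overtime 6 h 12 min = 372 min at $58.50/h.
Pay = (2640 × $29.25 + 372 × $58.50) ÷ 60 = $1649.70.

$1649.70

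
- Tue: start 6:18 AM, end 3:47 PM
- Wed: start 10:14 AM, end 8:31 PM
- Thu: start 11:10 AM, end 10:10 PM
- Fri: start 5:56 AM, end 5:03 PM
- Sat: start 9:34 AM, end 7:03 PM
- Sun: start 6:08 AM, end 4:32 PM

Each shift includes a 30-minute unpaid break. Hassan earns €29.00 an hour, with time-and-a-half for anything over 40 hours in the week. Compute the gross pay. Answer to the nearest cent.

Tue: 6:18 AM–3:47 PM = 9 h 29 min; less 30 min break → 8 h 59 min
Wed: 10:14 AM–8:31 PM = 10 h 17 min; less 30 min break → 9 h 47 min
Thu: 11:10 AM–10:10 PM = 11 h 0 min; less 30 min break → 10 h 30 min
Fri: 5:56 AM–5:03 PM = 11 h 7 min; less 30 min break → 10 h 37 min
Sat: 9:34 AM–7:03 PM = 9 h 29 min; less 30 min break → 8 h 59 min
Sun: 6:08 AM–4:32 PM = 10 h 24 min; less 30 min break → 9 h 54 min
Total worked: 58 h 46 min = 3526 min.
Regular 40 h 0 min = 2400 min at €29.00/h; overtime 18 h 46 min = 1126 min at €43.50/h.
Pay = (2400 × €29.00 + 1126 × €43.50) ÷ 60 = €1976.35.

€1976.35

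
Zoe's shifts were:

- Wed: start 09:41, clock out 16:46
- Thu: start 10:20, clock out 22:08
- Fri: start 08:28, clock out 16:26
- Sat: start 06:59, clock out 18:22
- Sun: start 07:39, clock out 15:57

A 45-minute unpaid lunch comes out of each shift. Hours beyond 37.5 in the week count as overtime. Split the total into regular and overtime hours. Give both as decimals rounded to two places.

Regular 37.50 hours, overtime 5.28 hours

Wed: 09:41–16:46 = 7 h 5 min; less 45 min break → 6 h 20 min
Thu: 10:20–22:08 = 11 h 48 min; less 45 min break → 11 h 3 min
Fri: 08:28–16:26 = 7 h 58 min; less 45 min break → 7 h 13 min
Sat: 06:59–18:22 = 11 h 23 min; less 45 min break → 10 h 38 min
Sun: 07:39–15:57 = 8 h 18 min; less 45 min break → 7 h 33 min
Total worked: 42 h 47 min = 42.78 h.
Threshold 37.5 h → overtime 5 h 17 min, regular 37 h 30 min.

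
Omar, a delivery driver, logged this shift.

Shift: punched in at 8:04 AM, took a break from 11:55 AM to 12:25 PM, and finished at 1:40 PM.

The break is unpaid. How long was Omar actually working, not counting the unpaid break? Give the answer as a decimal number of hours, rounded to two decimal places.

Shift: 8:04 AM–1:40 PM = 5 h 36 min; less 30 min break → 5 h 6 min

5.10 hours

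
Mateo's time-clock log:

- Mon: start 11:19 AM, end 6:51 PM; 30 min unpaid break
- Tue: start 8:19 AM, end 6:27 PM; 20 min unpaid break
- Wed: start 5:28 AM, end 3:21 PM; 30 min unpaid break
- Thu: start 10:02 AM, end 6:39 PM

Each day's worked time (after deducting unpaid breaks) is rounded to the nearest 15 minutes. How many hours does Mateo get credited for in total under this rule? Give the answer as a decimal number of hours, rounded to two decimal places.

Mon: 11:19 AM–6:51 PM = 7 h 32 min − 30 min = 7 h 2 min → rounds to 7 h 0 min
Tue: 8:19 AM–6:27 PM = 10 h 8 min − 20 min = 9 h 48 min → rounds to 9 h 45 min
Wed: 5:28 AM–3:21 PM = 9 h 53 min − 30 min = 9 h 23 min → rounds to 9 h 30 min
Thu: 10:02 AM–6:39 PM = 8 h 37 min → rounds to 8 h 30 min
Total credited: 34 h 45 min.

34.75 hours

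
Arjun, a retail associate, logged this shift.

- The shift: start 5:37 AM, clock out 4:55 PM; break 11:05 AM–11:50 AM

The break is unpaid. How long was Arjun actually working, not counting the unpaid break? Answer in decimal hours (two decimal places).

10.55 hours

The shift: 5:37 AM–4:55 PM = 11 h 18 min; less 45 min break → 10 h 33 min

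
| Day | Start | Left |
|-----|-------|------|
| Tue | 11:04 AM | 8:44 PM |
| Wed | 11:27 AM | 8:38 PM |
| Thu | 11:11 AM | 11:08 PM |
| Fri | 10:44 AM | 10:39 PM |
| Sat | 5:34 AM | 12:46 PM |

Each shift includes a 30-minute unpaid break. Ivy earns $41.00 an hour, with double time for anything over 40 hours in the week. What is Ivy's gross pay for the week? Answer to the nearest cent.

$2248.17

Tue: 11:04 AM–8:44 PM = 9 h 40 min; less 30 min break → 9 h 10 min
Wed: 11:27 AM–8:38 PM = 9 h 11 min; less 30 min break → 8 h 41 min
Thu: 11:11 AM–11:08 PM = 11 h 57 min; less 30 min break → 11 h 27 min
Fri: 10:44 AM–10:39 PM = 11 h 55 min; less 30 min break → 11 h 25 min
Sat: 5:34 AM–12:46 PM = 7 h 12 min; less 30 min break → 6 h 42 min
Total worked: 47 h 25 min = 2845 min.
Regular 40 h 0 min = 2400 min at $41.00/h; overtime 7 h 25 min = 445 min at $82.00/h.
Pay = (2400 × $41.00 + 445 × $82.00) ÷ 60 = $2248.17.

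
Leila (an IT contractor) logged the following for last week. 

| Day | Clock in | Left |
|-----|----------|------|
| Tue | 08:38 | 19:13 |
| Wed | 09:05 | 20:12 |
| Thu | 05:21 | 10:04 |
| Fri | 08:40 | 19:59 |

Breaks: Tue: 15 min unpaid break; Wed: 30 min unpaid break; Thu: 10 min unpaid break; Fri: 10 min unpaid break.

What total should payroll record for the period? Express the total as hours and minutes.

Tue: 08:38–19:13 = 10 h 35 min; less 15 min break → 10 h 20 min
Wed: 09:05–20:12 = 11 h 7 min; less 30 min break → 10 h 37 min
Thu: 05:21–10:04 = 4 h 43 min; less 10 min break → 4 h 33 min
Fri: 08:40–19:59 = 11 h 19 min; less 10 min break → 11 h 9 min
Total: 10 h 20 min + 10 h 37 min + 4 h 33 min + 11 h 9 min = 36 h 39 min.

36 h 39 min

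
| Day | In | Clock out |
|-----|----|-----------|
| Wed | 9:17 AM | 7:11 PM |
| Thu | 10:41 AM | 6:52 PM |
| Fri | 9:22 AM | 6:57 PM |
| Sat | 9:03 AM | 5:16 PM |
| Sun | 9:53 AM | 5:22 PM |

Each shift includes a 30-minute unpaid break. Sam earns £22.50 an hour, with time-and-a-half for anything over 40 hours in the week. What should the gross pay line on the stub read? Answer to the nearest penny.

Wed: 9:17 AM–7:11 PM = 9 h 54 min; less 30 min break → 9 h 24 min
Thu: 10:41 AM–6:52 PM = 8 h 11 min; less 30 min break → 7 h 41 min
Fri: 9:22 AM–6:57 PM = 9 h 35 min; less 30 min break → 9 h 5 min
Sat: 9:03 AM–5:16 PM = 8 h 13 min; less 30 min break → 7 h 43 min
Sun: 9:53 AM–5:22 PM = 7 h 29 min; less 30 min break → 6 h 59 min
Total worked: 40 h 52 min = 2452 min.
Regular 40 h 0 min = 2400 min at £22.50/h; overtime 0 h 52 min = 52 min at £33.75/h.
Pay = (2400 × £22.50 + 52 × £33.75) ÷ 60 = £929.25.

£929.25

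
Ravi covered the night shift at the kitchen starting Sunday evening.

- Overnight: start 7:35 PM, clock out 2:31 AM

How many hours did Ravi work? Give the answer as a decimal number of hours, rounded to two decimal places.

6.93 hours

Overnight: 7:35 PM → midnight = 4 h 25 min; midnight → 2:31 AM = 2 h 31 min; span 6 h 56 min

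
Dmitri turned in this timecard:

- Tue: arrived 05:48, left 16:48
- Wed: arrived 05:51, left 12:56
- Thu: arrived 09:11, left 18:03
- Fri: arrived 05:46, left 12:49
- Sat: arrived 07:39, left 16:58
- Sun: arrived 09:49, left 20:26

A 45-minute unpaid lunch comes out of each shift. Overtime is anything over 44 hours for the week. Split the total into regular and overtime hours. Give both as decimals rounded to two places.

Tue: 05:48–16:48 = 11 h 0 min; less 45 min break → 10 h 15 min
Wed: 05:51–12:56 = 7 h 5 min; less 45 min break → 6 h 20 min
Thu: 09:11–18:03 = 8 h 52 min; less 45 min break → 8 h 7 min
Fri: 05:46–12:49 = 7 h 3 min; less 45 min break → 6 h 18 min
Sat: 07:39–16:58 = 9 h 19 min; less 45 min break → 8 h 34 min
Sun: 09:49–20:26 = 10 h 37 min; less 45 min break → 9 h 52 min
Total worked: 49 h 26 min = 49.43 h.
Threshold 44 h → overtime 5 h 26 min, regular 44 h 0 min.

Regular 44.00 hours, overtime 5.43 hours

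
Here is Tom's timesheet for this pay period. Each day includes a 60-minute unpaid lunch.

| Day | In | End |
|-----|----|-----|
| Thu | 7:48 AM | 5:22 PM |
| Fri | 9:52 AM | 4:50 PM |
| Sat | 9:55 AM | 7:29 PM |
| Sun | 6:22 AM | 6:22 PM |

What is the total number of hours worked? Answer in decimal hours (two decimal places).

Thu: 7:48 AM–5:22 PM = 9 h 34 min; less 60 min break → 8 h 34 min
Fri: 9:52 AM–4:50 PM = 6 h 58 min; less 60 min break → 5 h 58 min
Sat: 9:55 AM–7:29 PM = 9 h 34 min; less 60 min break → 8 h 34 min
Sun: 6:22 AM–6:22 PM = 12 h 0 min; less 60 min break → 11 h 0 min
Total: 8 h 34 min + 5 h 58 min + 8 h 34 min + 11 h 0 min = 34 h 6 min.

34.10 hours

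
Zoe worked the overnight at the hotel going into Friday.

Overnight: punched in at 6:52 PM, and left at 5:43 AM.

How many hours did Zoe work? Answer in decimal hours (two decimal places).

10.85 hours

Overnight: 6:52 PM → midnight = 5 h 8 min; midnight → 5:43 AM = 5 h 43 min; span 10 h 51 min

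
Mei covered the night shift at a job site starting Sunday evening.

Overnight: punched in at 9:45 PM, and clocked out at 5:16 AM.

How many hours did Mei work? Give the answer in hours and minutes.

Overnight: 9:45 PM → midnight = 2 h 15 min; midnight → 5:16 AM = 5 h 16 min; span 7 h 31 min

7 h 31 min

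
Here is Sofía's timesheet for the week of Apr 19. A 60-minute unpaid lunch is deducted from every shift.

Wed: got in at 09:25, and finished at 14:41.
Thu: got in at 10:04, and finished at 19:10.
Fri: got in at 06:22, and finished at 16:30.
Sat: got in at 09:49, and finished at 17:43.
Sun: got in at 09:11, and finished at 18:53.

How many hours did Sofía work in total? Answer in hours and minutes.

Wed: 09:25–14:41 = 5 h 16 min; less 60 min break → 4 h 16 min
Thu: 10:04–19:10 = 9 h 6 min; less 60 min break → 8 h 6 min
Fri: 06:22–16:30 = 10 h 8 min; less 60 min break → 9 h 8 min
Sat: 09:49–17:43 = 7 h 54 min; less 60 min break → 6 h 54 min
Sun: 09:11–18:53 = 9 h 42 min; less 60 min break → 8 h 42 min
Total: 4 h 16 min + 8 h 6 min + 9 h 8 min + 6 h 54 min + 8 h 42 min = 37 h 6 min.

37 h 6 min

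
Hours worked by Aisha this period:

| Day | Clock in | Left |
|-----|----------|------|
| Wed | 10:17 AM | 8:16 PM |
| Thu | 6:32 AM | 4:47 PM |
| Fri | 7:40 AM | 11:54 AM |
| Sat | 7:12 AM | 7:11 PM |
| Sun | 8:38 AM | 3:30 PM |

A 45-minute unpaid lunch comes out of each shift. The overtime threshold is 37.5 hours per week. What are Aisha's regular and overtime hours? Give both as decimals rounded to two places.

Regular 37.50 hours, overtime 2.07 hours

Wed: 10:17 AM–8:16 PM = 9 h 59 min; less 45 min break → 9 h 14 min
Thu: 6:32 AM–4:47 PM = 10 h 15 min; less 45 min break → 9 h 30 min
Fri: 7:40 AM–11:54 AM = 4 h 14 min; less 45 min break → 3 h 29 min
Sat: 7:12 AM–7:11 PM = 11 h 59 min; less 45 min break → 11 h 14 min
Sun: 8:38 AM–3:30 PM = 6 h 52 min; less 45 min break → 6 h 7 min
Total worked: 39 h 34 min = 39.57 h.
Threshold 37.5 h → overtime 2 h 4 min, regular 37 h 30 min.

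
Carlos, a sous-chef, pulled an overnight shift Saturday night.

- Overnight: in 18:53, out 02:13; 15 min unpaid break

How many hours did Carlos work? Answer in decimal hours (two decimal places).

7.08 hours

Overnight: 18:53 → midnight = 5 h 7 min; midnight → 02:13 = 2 h 13 min; span 7 h 20 min; less 15 min break → 7 h 5 min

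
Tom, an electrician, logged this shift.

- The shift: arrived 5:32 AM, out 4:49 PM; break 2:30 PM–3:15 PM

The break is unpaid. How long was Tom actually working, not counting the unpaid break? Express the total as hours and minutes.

The shift: 5:32 AM–4:49 PM = 11 h 17 min; less 45 min break → 10 h 32 min

10 h 32 min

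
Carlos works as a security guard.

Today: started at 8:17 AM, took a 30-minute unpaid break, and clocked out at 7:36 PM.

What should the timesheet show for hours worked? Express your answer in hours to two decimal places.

Today: 8:17 AM–7:36 PM = 11 h 19 min; less 30 min break → 10 h 49 min

10.82 hours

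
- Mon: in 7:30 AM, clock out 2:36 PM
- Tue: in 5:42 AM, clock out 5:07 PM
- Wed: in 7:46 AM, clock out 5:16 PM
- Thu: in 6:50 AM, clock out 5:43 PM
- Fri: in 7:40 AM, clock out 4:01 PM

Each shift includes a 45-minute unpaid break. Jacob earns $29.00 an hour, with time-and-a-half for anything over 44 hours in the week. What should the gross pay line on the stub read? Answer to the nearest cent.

Mon: 7:30 AM–2:36 PM = 7 h 6 min; less 45 min break → 6 h 21 min
Tue: 5:42 AM–5:07 PM = 11 h 25 min; less 45 min break → 10 h 40 min
Wed: 7:46 AM–5:16 PM = 9 h 30 min; less 45 min break → 8 h 45 min
Thu: 6:50 AM–5:43 PM = 10 h 53 min; less 45 min break → 10 h 8 min
Fri: 7:40 AM–4:01 PM = 8 h 21 min; less 45 min break → 7 h 36 min
Total worked: 43 h 30 min = 2610 min.
Regular 43 h 30 min = 2610 min at $29.00/h; overtime 0 h 0 min = 0 min at $43.50/h.
Pay = (2610 × $29.00 + 0 × $43.50) ÷ 60 = $1261.50.

$1261.50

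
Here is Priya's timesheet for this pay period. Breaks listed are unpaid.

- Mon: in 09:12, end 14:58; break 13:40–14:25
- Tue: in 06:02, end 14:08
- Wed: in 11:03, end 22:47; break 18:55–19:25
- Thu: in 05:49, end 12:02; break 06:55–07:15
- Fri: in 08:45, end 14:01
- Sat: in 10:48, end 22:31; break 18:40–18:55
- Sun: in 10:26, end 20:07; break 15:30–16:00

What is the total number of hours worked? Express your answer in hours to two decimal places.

56.15 hours

Mon: 09:12–14:58 = 5 h 46 min; less 45 min break → 5 h 1 min
Tue: 06:02–14:08 = 8 h 6 min
Wed: 11:03–22:47 = 11 h 44 min; less 30 min break → 11 h 14 min
Thu: 05:49–12:02 = 6 h 13 min; less 20 min break → 5 h 53 min
Fri: 08:45–14:01 = 5 h 16 min
Sat: 10:48–22:31 = 11 h 43 min; less 15 min break → 11 h 28 min
Sun: 10:26–20:07 = 9 h 41 min; less 30 min break → 9 h 11 min
Total: 5 h 1 min + 8 h 6 min + 11 h 14 min + 5 h 53 min + 5 h 16 min + 11 h 28 min + 9 h 11 min = 56 h 9 min.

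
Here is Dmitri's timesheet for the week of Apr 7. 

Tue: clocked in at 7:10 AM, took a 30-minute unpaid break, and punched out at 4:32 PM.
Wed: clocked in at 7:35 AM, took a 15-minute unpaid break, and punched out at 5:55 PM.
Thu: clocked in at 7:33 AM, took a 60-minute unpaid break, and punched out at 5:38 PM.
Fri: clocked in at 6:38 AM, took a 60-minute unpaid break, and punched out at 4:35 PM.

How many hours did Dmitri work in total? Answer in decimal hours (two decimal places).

Tue: 7:10 AM–4:32 PM = 9 h 22 min; less 30 min break → 8 h 52 min
Wed: 7:35 AM–5:55 PM = 10 h 20 min; less 15 min break → 10 h 5 min
Thu: 7:33 AM–5:38 PM = 10 h 5 min; less 60 min break → 9 h 5 min
Fri: 6:38 AM–4:35 PM = 9 h 57 min; less 60 min break → 8 h 57 min
Total: 8 h 52 min + 10 h 5 min + 9 h 5 min + 8 h 57 min = 36 h 59 min.

36.98 hours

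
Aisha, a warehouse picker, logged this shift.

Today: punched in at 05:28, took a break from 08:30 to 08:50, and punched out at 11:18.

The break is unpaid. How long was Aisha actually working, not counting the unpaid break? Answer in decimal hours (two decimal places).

Today: 05:28–11:18 = 5 h 50 min; less 20 min break → 5 h 30 min

5.50 hours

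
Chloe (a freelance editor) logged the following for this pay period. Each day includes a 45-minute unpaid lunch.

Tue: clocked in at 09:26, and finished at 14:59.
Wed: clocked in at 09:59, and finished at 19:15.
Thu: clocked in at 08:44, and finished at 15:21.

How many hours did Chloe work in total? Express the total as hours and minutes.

Tue: 09:26–14:59 = 5 h 33 min; less 45 min break → 4 h 48 min
Wed: 09:59–19:15 = 9 h 16 min; less 45 min break → 8 h 31 min
Thu: 08:44–15:21 = 6 h 37 min; less 45 min break → 5 h 52 min
Total: 4 h 48 min + 8 h 31 min + 5 h 52 min = 19 h 11 min.

19 h 11 min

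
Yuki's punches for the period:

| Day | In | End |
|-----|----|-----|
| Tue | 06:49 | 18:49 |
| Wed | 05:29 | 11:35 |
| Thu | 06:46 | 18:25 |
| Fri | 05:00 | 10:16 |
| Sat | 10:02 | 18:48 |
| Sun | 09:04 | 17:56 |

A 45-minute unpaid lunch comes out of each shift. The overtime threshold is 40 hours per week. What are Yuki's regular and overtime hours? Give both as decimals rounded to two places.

Tue: 06:49–18:49 = 12 h 0 min; less 45 min break → 11 h 15 min
Wed: 05:29–11:35 = 6 h 6 min; less 45 min break → 5 h 21 min
Thu: 06:46–18:25 = 11 h 39 min; less 45 min break → 10 h 54 min
Fri: 05:00–10:16 = 5 h 16 min; less 45 min break → 4 h 31 min
Sat: 10:02–18:48 = 8 h 46 min; less 45 min break → 8 h 1 min
Sun: 09:04–17:56 = 8 h 52 min; less 45 min break → 8 h 7 min
Total worked: 48 h 9 min = 48.15 h.
Threshold 40 h → overtime 8 h 9 min, regular 40 h 0 min.

Regular 40.00 hours, overtime 8.15 hours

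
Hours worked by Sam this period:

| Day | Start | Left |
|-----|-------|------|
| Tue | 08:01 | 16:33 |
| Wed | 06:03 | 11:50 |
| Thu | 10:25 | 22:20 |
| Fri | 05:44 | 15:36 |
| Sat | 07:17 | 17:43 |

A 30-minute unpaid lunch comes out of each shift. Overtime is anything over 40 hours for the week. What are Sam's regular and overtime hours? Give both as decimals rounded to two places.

Tue: 08:01–16:33 = 8 h 32 min; less 30 min break → 8 h 2 min
Wed: 06:03–11:50 = 5 h 47 min; less 30 min break → 5 h 17 min
Thu: 10:25–22:20 = 11 h 55 min; less 30 min break → 11 h 25 min
Fri: 05:44–15:36 = 9 h 52 min; less 30 min break → 9 h 22 min
Sat: 07:17–17:43 = 10 h 26 min; less 30 min break → 9 h 56 min
Total worked: 44 h 2 min = 44.03 h.
Threshold 40 h → overtime 4 h 2 min, regular 40 h 0 min.

Regular 40.00 hours, overtime 4.03 hours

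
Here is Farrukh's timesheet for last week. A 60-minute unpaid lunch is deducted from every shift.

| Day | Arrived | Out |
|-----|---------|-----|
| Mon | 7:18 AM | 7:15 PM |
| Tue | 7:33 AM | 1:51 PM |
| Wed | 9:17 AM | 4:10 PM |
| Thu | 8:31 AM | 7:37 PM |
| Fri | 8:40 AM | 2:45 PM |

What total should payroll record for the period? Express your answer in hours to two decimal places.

37.32 hours

Mon: 7:18 AM–7:15 PM = 11 h 57 min; less 60 min break → 10 h 57 min
Tue: 7:33 AM–1:51 PM = 6 h 18 min; less 60 min break → 5 h 18 min
Wed: 9:17 AM–4:10 PM = 6 h 53 min; less 60 min break → 5 h 53 min
Thu: 8:31 AM–7:37 PM = 11 h 6 min; less 60 min break → 10 h 6 min
Fri: 8:40 AM–2:45 PM = 6 h 5 min; less 60 min break → 5 h 5 min
Total: 10 h 57 min + 5 h 18 min + 5 h 53 min + 10 h 6 min + 5 h 5 min = 37 h 19 min.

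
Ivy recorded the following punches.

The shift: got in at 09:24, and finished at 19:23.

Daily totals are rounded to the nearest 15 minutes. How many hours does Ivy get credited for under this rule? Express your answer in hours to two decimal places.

10.00 hours

The shift: 09:24–19:23 = 9 h 59 min → rounds to 10 h 0 min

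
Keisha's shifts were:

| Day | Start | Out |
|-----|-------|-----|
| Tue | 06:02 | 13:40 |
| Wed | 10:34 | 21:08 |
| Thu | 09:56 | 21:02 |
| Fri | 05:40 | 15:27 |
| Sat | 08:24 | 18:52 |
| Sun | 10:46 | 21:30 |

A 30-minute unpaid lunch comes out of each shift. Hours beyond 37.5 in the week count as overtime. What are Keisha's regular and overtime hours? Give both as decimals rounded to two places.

Tue: 06:02–13:40 = 7 h 38 min; less 30 min break → 7 h 8 min
Wed: 10:34–21:08 = 10 h 34 min; less 30 min break → 10 h 4 min
Thu: 09:56–21:02 = 11 h 6 min; less 30 min break → 10 h 36 min
Fri: 05:40–15:27 = 9 h 47 min; less 30 min break → 9 h 17 min
Sat: 08:24–18:52 = 10 h 28 min; less 30 min break → 9 h 58 min
Sun: 10:46–21:30 = 10 h 44 min; less 30 min break → 10 h 14 min
Total worked: 57 h 17 min = 57.28 h.
Threshold 37.5 h → overtime 19 h 47 min, regular 37 h 30 min.

Regular 37.50 hours, overtime 19.78 hours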